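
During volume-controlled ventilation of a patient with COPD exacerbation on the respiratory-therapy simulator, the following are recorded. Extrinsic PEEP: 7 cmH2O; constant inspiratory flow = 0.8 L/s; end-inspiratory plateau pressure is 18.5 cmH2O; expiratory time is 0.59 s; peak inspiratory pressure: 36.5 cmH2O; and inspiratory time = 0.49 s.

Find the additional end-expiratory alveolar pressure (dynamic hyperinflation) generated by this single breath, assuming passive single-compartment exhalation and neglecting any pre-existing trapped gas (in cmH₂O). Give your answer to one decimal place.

5.3

Vt = flow × Ti = 0.8 L/s × 0.49 s × 1000 mL/L = 392.0 mL.
R = (PIP − Pplat)/V̇ = (36.5 − 18.5) / 0.8 = 18.0/0.8 = 22.5 cmH2O·s/L.
C = Vt/(Pplat − PEEP) = 392.0 / (18.5 − 7) = 392.0/11.5 = 34.087 mL/cmH2O.
τ = R × C = 22.5 × 0.03409 L/cmH2O = 0.767 s.
Fraction remaining = e^(−Te/τ) = e^(−0.59/0.767) = 0.4634; trapped volume = 392.0 × 0.4634 = 181.65 mL.
Additional alveolar pressure from trapping ≈ V_trapped / C = 181.65 / 34.087 = 5.329 cmH2O.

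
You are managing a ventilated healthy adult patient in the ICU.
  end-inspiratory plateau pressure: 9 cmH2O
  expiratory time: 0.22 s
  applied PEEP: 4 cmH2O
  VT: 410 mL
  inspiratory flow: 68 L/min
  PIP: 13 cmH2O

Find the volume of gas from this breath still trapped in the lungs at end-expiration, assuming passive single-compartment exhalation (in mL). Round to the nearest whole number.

192

Flow: 68 L/min ÷ 60 = 1.1333 L/s.
R = (PIP − Pplat)/V̇ = (13 − 9) / 1.1333 = 4.0/1.1333 = 3.53 cmH2O·s/L.
C = Vt/(Pplat − PEEP) = 410.0 / (9 − 4) = 410.0/5.0 = 82.0 mL/cmH2O.
τ = R × C = 3.53 × 0.082 L/cmH2O = 0.2895 s.
Fraction remaining = e^(−Te/τ) = e^(−0.22/0.2895) = 0.4677.
Trapped volume = 410.0 × 0.4677 = 191.76 mL.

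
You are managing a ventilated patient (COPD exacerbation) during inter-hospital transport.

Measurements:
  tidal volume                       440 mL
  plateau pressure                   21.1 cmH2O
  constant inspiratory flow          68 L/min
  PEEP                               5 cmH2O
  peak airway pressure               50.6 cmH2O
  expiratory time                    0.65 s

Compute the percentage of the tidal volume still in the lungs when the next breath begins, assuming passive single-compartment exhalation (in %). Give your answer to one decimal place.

40.1

Flow: 68 L/min ÷ 60 = 1.1333 L/s.
R = (PIP − Pplat)/V̇ = (50.6 − 21.1) / 1.1333 = 29.5/1.1333 = 26.03 cmH2O·s/L.
C = Vt/(Pplat − PEEP) = 440.0 / (21.1 − 5) = 440.0/16.1 = 27.329 mL/cmH2O.
τ = R × C = 26.03 × 0.02733 L/cmH2O = 0.7114 s.
Fraction remaining at end-expiration = e^(−Te/τ) = e^(−0.65/0.7114) = 0.401 → 40.1%.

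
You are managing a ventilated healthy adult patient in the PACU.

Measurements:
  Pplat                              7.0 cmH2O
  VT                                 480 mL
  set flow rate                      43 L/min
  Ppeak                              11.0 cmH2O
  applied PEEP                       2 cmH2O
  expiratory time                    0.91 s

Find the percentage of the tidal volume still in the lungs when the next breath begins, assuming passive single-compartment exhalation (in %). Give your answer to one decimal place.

18.3

Flow: 43 L/min ÷ 60 = 0.7167 L/s.
R = (PIP − Pplat)/V̇ = (11.0 − 7.0) / 0.7167 = 4.0/0.7167 = 5.581 cmH2O·s/L.
C = Vt/(Pplat − PEEP) = 480.0 / (7.0 − 2) = 480.0/5.0 = 96.0 mL/cmH2O.
τ = R × C = 5.581 × 0.096 L/cmH2O = 0.5358 s.
Fraction remaining at end-expiration = e^(−Te/τ) = e^(−0.91/0.5358) = 0.183 → 18.3%.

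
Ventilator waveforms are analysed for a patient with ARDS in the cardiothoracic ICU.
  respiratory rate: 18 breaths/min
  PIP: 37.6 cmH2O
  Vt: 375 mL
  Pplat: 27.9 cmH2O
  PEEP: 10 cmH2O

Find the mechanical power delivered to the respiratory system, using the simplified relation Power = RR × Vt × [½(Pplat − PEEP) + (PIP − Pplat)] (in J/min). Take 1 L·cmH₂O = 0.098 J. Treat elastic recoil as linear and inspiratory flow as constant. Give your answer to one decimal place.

12.3

Per-breath work = Vt × [½(Pplat−PEEP) + (PIP−Pplat)] = 0.375 × [0.5×17.9 + 9.7] = 0.375 × 18.65 = 6.994 L·cmH2O.
Power = 18 × 6.994 = 125.89 L·cmH2O/min.
× 0.098 J/(L·cmH2O) → 12.337 J/min.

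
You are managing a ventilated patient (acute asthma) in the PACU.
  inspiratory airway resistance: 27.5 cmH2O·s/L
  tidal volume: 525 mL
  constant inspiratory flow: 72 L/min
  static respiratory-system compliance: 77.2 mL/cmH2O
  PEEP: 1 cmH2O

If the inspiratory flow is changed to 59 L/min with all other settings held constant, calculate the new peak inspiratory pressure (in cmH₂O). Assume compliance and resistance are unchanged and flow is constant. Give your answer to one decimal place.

34.8

Flow: 72 L/min ÷ 60 = 1.2 L/s.
New flow: 59 L/min ÷ 60 = 0.9833 L/s.
PIP = Vt/C + R·V̇ + PEEP (constant-flow equation of motion).
Only the resistive term changes: ΔPIP = R × ΔV̇ = 27.5 × (0.9833 − 1.2) = 27.5 × -0.2167 = -5.959 cmH2O.
Original PIP = 525/77.2 + 27.5×1.2 + 1 = 40.801 cmH2O; new PIP = 40.801 + (-5.959) = 34.842 cmH2O.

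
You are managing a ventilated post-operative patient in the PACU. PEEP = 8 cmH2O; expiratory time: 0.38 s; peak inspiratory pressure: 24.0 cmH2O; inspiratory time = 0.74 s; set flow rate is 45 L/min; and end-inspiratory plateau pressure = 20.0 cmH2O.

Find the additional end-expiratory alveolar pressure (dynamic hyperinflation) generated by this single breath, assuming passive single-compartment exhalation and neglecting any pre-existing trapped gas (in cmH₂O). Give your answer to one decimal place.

Flow: 45 L/min ÷ 60 = 0.75 L/s.
Vt = flow × Ti = 0.75 L/s × 0.74 s × 1000 mL/L = 555.0 mL.
R = (PIP − Pplat)/V̇ = (24.0 − 20.0) / 0.75 = 4.0/0.75 = 5.333 cmH2O·s/L.
C = Vt/(Pplat − PEEP) = 555.0 / (20.0 − 8) = 555.0/12.0 = 46.25 mL/cmH2O.
τ = R × C = 5.333 × 0.04625 L/cmH2O = 0.2467 s.
Fraction remaining = e^(−Te/τ) = e^(−0.38/0.2467) = 0.2143; trapped volume = 555.0 × 0.2143 = 118.94 mL.
Additional alveolar pressure from trapping ≈ V_trapped / C = 118.94 / 46.25 = 2.572 cmH2O.

2.6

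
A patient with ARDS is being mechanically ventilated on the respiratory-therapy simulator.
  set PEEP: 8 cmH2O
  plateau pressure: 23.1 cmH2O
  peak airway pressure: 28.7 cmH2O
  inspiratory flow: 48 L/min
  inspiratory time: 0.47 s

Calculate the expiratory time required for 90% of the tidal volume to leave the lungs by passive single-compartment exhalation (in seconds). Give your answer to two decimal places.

0.40

Flow: 48 L/min ÷ 60 = 0.8 L/s.
Vt = flow × Ti = 0.8 L/s × 0.47 s × 1000 mL/L = 376.0 mL.
R = (PIP − Pplat)/V̇ = (28.7 − 23.1) / 0.8 = 5.6/0.8 = 7.0 cmH2O·s/L.
C = Vt/(Pplat − PEEP) = 376.0 / (23.1 − 8) = 376.0/15.1 = 24.901 mL/cmH2O.
τ = R × C = 7.0 × 0.0249 L/cmH2O = 0.1743 s.
t = −τ·ln(1 − 0.90) = −0.1743·ln(0.1) = 0.4013 s.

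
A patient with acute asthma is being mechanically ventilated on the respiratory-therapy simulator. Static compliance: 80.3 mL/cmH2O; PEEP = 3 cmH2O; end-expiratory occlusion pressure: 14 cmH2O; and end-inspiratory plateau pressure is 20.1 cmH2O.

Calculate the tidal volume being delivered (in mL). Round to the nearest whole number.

End-expiratory occlusion gives total PEEP = 14 cmH2O (intrinsic PEEP = 14 − 3 = 11). Use total PEEP for the elastic gradient.
Vt = Cstat × (Pplat − PEEPtotal) = 80.3 × (20.1 − 14) = 80.3 × 6.1 = 489.83 mL.

490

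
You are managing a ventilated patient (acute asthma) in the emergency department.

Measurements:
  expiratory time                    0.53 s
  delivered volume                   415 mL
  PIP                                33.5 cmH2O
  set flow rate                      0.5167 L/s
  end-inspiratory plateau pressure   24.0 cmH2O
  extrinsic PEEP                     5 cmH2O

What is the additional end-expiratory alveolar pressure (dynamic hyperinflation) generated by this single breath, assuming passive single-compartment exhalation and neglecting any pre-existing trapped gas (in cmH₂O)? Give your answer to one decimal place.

R = (PIP − Pplat)/V̇ = (33.5 − 24.0) / 0.5167 = 9.5/0.5167 = 18.386 cmH2O·s/L.
C = Vt/(Pplat − PEEP) = 415.0 / (24.0 − 5) = 415.0/19.0 = 21.842 mL/cmH2O.
τ = R × C = 18.386 × 0.02184 L/cmH2O = 0.4016 s.
Fraction remaining = e^(−Te/τ) = e^(−0.53/0.4016) = 0.2672; trapped volume = 415.0 × 0.2672 = 110.89 mL.
Additional alveolar pressure from trapping ≈ V_trapped / C = 110.89 / 21.842 = 5.077 cmH2O.

5.1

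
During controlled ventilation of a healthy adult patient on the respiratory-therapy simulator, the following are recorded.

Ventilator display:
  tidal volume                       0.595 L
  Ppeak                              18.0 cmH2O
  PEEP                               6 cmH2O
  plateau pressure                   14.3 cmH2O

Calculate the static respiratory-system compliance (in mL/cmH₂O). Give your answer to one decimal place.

Cstat = Vt / (Pplat − PEEP) = 595 / (14.3 − 6) = 595 / 8.3 = 71.687 mL/cmH2O.

71.7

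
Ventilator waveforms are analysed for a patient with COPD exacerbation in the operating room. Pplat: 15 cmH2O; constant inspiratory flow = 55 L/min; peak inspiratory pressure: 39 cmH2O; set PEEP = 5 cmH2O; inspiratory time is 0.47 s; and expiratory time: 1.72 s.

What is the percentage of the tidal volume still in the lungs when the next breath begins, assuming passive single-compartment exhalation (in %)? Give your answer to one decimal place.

Flow: 55 L/min ÷ 60 = 0.9167 L/s.
Vt = flow × Ti = 0.9167 L/s × 0.47 s × 1000 mL/L = 430.85 mL.
R = (PIP − Pplat)/V̇ = (39 − 15) / 0.9167 = 24.0/0.9167 = 26.181 cmH2O·s/L.
C = Vt/(Pplat − PEEP) = 430.85 / (15 − 5) = 430.85/10.0 = 43.085 mL/cmH2O.
τ = R × C = 26.181 × 0.04309 L/cmH2O = 1.128 s.
Fraction remaining at end-expiration = e^(−Te/τ) = e^(−1.72/1.128) = 0.2177 → 21.77%.

21.8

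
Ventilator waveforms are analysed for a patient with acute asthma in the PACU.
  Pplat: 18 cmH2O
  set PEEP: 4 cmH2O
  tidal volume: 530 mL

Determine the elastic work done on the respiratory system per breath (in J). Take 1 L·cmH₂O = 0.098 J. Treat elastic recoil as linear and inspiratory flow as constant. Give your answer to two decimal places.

0.36

Elastic work ≈ ½ × (Pplat − PEEP) × Vt = 0.5 × (18 − 4) × 0.530 L = 0.5 × 14.0 × 0.530 = 3.71 L·cmH2O.
× 0.098 J/(L·cmH2O) → 0.3636 J.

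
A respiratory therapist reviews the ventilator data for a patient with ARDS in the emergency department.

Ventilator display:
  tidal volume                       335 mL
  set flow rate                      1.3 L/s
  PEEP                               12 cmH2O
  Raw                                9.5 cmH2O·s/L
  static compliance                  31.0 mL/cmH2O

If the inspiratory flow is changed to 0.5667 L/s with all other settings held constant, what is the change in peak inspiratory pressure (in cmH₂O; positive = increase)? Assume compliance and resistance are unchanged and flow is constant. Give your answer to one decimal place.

-7.0

PIP = Vt/C + R·V̇ + PEEP (constant-flow equation of motion).
Only the resistive term changes: ΔPIP = R × ΔV̇ = 9.5 × (0.5667 − 1.3) = 9.5 × -0.7333 = -6.966 cmH2O.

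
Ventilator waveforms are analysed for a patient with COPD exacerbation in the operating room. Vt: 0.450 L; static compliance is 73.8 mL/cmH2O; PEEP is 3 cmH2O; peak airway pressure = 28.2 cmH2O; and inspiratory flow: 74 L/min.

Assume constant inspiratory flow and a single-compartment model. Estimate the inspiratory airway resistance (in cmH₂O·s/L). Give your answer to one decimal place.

15.5

Flow: 74 L/min ÷ 60 = 1.2333 L/s.
Equation of motion (constant flow): PIP = Vt/C + R·V̇ + PEEP.
R·V̇ = PIP − Vt/C − PEEP = 28.2 − 450/73.8 − 3 = 28.2 − 6.098 − 3 = 19.102 cmH2O.
R = 19.102 / 1.2333 = 15.489 cmH2O·s/L.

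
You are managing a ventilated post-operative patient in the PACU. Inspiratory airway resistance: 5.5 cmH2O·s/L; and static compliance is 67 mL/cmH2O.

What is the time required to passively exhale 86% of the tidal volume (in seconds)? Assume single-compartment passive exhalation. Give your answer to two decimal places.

τ = R × C = 5.5 × 67 mL/cmH2O = 5.5 × 0.067 L/cmH2O = 0.3685 s.
Exhaled fraction f = 1 − e^(−t/τ) → t = −τ·ln(1 − f) = −0.3685·ln(0.14) = 0.7245 s.

0.72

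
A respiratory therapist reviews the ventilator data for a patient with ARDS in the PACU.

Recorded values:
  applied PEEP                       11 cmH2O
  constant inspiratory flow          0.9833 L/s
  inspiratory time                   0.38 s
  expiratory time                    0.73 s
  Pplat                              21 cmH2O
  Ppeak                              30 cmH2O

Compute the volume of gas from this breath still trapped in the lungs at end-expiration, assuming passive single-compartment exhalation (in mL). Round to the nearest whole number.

Vt = flow × Ti = 0.9833 L/s × 0.38 s × 1000 mL/L = 373.65 mL.
R = (PIP − Pplat)/V̇ = (30 − 21) / 0.9833 = 9.0/0.9833 = 9.153 cmH2O·s/L.
C = Vt/(Pplat − PEEP) = 373.65 / (21 − 11) = 373.65/10.0 = 37.365 mL/cmH2O.
τ = R × C = 9.153 × 0.03737 L/cmH2O = 0.342 s.
Fraction remaining = e^(−Te/τ) = e^(−0.73/0.342) = 0.1183.
Trapped volume = 373.65 × 0.1183 = 44.203 mL.

44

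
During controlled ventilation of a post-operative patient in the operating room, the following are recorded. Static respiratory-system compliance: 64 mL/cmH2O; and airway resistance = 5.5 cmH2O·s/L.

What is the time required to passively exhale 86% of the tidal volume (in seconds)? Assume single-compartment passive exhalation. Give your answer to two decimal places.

τ = R × C = 5.5 × 64 mL/cmH2O = 5.5 × 0.064 L/cmH2O = 0.352 s.
Exhaled fraction f = 1 − e^(−t/τ) → t = −τ·ln(1 − f) = −0.352·ln(0.14) = 0.6921 s.

0.69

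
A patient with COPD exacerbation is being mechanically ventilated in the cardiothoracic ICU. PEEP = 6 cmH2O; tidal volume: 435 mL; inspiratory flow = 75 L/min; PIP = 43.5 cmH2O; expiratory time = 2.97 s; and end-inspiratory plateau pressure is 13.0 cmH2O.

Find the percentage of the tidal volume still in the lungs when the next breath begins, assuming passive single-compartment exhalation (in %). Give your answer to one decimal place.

14.1

Flow: 75 L/min ÷ 60 = 1.25 L/s.
R = (PIP − Pplat)/V̇ = (43.5 − 13.0) / 1.25 = 30.5/1.25 = 24.4 cmH2O·s/L.
C = Vt/(Pplat − PEEP) = 435.0 / (13.0 − 6) = 435.0/7.0 = 62.143 mL/cmH2O.
τ = R × C = 24.4 × 0.06214 L/cmH2O = 1.516 s.
Fraction remaining at end-expiration = e^(−Te/τ) = e^(−2.97/1.516) = 0.141 → 14.1%.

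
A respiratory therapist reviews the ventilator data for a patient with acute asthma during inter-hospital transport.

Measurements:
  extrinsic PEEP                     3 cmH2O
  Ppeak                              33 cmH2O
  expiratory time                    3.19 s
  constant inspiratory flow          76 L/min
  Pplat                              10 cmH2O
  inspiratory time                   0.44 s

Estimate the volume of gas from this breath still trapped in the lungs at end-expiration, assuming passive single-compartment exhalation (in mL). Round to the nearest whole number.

61

Flow: 76 L/min ÷ 60 = 1.2667 L/s.
Vt = flow × Ti = 1.2667 L/s × 0.44 s × 1000 mL/L = 557.35 mL.
R = (PIP − Pplat)/V̇ = (33 − 10) / 1.2667 = 23.0/1.2667 = 18.157 cmH2O·s/L.
C = Vt/(Pplat − PEEP) = 557.35 / (10 − 3) = 557.35/7.0 = 79.621 mL/cmH2O.
τ = R × C = 18.157 × 0.07962 L/cmH2O = 1.446 s.
Fraction remaining = e^(−Te/τ) = e^(−3.19/1.446) = 0.1101.
Trapped volume = 557.35 × 0.1101 = 61.364 mL.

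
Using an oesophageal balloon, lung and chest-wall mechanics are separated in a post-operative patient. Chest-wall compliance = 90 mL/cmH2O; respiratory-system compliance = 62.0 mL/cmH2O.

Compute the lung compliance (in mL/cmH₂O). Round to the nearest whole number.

1/CL = 1/Crs − 1/Ccw.
1/CL = 1/62.0 − 1/90 = 0.005018.
CL = 199.28 mL/cmH2O.

199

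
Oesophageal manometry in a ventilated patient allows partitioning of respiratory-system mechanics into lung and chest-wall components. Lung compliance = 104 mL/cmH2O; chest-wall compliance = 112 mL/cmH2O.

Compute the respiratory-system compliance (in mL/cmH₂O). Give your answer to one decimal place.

53.9

Lung and chest wall are elastances in series: 1/Crs = 1/CL + 1/Ccw.
1/Crs = 1/104 + 1/112 = 0.01854.
Crs = 53.937 mL/cmH2O.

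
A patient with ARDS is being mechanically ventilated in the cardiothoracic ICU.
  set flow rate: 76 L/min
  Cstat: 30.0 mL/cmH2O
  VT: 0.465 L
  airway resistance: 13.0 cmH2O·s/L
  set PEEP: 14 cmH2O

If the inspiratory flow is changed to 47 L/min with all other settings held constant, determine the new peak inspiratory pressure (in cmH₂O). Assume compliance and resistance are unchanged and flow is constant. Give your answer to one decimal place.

Flow: 76 L/min ÷ 60 = 1.2667 L/s.
New flow: 47 L/min ÷ 60 = 0.7833 L/s.
PIP = Vt/C + R·V̇ + PEEP (constant-flow equation of motion).
Only the resistive term changes: ΔPIP = R × ΔV̇ = 13.0 × (0.7833 − 1.2667) = 13.0 × -0.4834 = -6.284 cmH2O.
Original PIP = 465/30.0 + 13.0×1.2667 + 14 = 45.967 cmH2O; new PIP = 45.967 + (-6.284) = 39.683 cmH2O.

39.7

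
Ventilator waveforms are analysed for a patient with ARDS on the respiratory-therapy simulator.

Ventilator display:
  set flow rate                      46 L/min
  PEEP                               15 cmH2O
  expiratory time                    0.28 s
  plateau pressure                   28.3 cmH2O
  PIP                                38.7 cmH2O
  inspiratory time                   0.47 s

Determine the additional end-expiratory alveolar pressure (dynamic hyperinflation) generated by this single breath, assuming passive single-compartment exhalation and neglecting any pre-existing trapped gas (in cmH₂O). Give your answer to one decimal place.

6.2

Flow: 46 L/min ÷ 60 = 0.7667 L/s.
Vt = flow × Ti = 0.7667 L/s × 0.47 s × 1000 mL/L = 360.35 mL.
R = (PIP − Pplat)/V̇ = (38.7 − 28.3) / 0.7667 = 10.4/0.7667 = 13.565 cmH2O·s/L.
C = Vt/(Pplat − PEEP) = 360.35 / (28.3 − 15) = 360.35/13.3 = 27.094 mL/cmH2O.
τ = R × C = 13.565 × 0.02709 L/cmH2O = 0.3675 s.
Fraction remaining = e^(−Te/τ) = e^(−0.28/0.3675) = 0.4668; trapped volume = 360.35 × 0.4668 = 168.21 mL.
Additional alveolar pressure from trapping ≈ V_trapped / C = 168.21 / 27.094 = 6.208 cmH2O.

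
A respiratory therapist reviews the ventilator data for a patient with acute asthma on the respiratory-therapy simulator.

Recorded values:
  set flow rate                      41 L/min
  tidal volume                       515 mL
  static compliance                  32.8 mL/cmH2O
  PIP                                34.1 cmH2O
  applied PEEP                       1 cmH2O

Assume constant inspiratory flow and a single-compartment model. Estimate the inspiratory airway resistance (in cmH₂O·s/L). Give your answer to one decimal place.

25.5

Flow: 41 L/min ÷ 60 = 0.6833 L/s.
Equation of motion (constant flow): PIP = Vt/C + R·V̇ + PEEP.
R·V̇ = PIP − Vt/C − PEEP = 34.1 − 515/32.8 − 1 = 34.1 − 15.701 − 1 = 17.399 cmH2O.
R = 17.399 / 0.6833 = 25.463 cmH2O·s/L.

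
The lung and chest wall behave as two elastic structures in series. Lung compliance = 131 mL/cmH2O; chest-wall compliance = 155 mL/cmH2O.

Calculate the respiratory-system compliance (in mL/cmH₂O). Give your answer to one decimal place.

71.0

Lung and chest wall are elastances in series: 1/Crs = 1/CL + 1/Ccw.
1/Crs = 1/131 + 1/155 = 0.01409.
Crs = 70.972 mL/cmH2O.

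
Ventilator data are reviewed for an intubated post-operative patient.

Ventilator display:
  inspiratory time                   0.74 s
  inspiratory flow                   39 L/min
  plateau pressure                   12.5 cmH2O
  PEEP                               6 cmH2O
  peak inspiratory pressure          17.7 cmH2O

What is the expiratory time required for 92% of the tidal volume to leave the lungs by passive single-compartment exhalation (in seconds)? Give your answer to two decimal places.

1.50

Flow: 39 L/min ÷ 60 = 0.65 L/s.
Vt = flow × Ti = 0.65 L/s × 0.74 s × 1000 mL/L = 481.0 mL.
R = (PIP − Pplat)/V̇ = (17.7 − 12.5) / 0.65 = 5.2/0.65 = 8.0 cmH2O·s/L.
C = Vt/(Pplat − PEEP) = 481.0 / (12.5 − 6) = 481.0/6.5 = 74.0 mL/cmH2O.
τ = R × C = 8.0 × 0.074 L/cmH2O = 0.592 s.
t = −τ·ln(1 − 0.92) = −0.592·ln(0.08) = 1.495 s.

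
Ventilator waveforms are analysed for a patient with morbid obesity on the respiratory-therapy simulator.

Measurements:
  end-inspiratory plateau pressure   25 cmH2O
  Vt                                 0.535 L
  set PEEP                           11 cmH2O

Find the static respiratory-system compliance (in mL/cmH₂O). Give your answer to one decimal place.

Cstat = Vt / (Pplat − PEEP) = 535 / (25 − 11) = 535 / 14.0 = 38.214 mL/cmH2O.

38.2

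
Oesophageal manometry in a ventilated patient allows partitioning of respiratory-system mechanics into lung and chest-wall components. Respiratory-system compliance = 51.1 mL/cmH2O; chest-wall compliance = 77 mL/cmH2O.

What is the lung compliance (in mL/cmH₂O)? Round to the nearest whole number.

152

1/CL = 1/Crs − 1/Ccw.
1/CL = 1/51.1 − 1/77 = 0.006582.
CL = 151.93 mL/cmH2O.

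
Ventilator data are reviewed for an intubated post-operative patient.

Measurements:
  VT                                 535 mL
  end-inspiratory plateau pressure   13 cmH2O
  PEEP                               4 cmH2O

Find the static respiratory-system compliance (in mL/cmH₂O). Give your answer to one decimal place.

59.4

Cstat = Vt / (Pplat − PEEP) = 535 / (13 − 4) = 535 / 9.0 = 59.444 mL/cmH2O.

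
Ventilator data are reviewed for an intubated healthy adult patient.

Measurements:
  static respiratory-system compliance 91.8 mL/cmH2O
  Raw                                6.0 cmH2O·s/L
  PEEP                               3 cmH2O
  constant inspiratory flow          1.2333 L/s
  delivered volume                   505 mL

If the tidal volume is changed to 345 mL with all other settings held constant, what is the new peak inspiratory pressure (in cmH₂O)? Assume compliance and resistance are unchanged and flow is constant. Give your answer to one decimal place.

14.2

PIP = Vt/C + R·V̇ + PEEP (constant-flow equation of motion).
Only the elastic term changes: ΔPIP = ΔVt / C = (345 − 505) / 91.8 = -1.743 cmH2O.
Original PIP = 505/91.8 + 6.0×1.2333 + 3 = 15.901 cmH2O; new PIP = 15.901 + (-1.743) = 14.158 cmH2O.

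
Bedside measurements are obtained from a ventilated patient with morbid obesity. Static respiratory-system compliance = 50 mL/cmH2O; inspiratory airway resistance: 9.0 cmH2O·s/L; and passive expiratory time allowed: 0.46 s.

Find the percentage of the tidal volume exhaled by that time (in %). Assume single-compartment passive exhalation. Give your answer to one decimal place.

τ = R × C = 9.0 × 50 mL/cmH2O = 9.0 × 0.050 L/cmH2O = 0.45 s.
Passive exhalation: V(t)/V₀ = e^(−t/τ) = e^(−0.46/0.45) = 0.3598.
Fraction exhaled = 1 − 0.3598 = 0.6402 → 64.02%.

64.0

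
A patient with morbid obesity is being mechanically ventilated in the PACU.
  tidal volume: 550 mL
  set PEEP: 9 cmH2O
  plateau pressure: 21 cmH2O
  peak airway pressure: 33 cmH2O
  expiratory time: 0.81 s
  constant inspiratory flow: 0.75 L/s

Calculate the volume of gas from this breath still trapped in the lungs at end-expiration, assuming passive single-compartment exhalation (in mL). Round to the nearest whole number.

R = (PIP − Pplat)/V̇ = (33 − 21) / 0.75 = 12.0/0.75 = 16.0 cmH2O·s/L.
C = Vt/(Pplat − PEEP) = 550.0 / (21 − 9) = 550.0/12.0 = 45.833 mL/cmH2O.
τ = R × C = 16.0 × 0.04583 L/cmH2O = 0.7333 s.
Fraction remaining = e^(−Te/τ) = e^(−0.81/0.7333) = 0.3313.
Trapped volume = 550.0 × 0.3313 = 182.22 mL.

182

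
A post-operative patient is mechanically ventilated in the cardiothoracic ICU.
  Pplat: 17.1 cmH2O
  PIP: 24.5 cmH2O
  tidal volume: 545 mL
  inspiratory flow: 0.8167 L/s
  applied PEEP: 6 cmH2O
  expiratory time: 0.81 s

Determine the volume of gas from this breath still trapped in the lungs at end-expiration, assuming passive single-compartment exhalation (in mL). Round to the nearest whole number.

R = (PIP − Pplat)/V̇ = (24.5 − 17.1) / 0.8167 = 7.4/0.8167 = 9.061 cmH2O·s/L.
C = Vt/(Pplat − PEEP) = 545.0 / (17.1 − 6) = 545.0/11.1 = 49.099 mL/cmH2O.
τ = R × C = 9.061 × 0.0491 L/cmH2O = 0.4449 s.
Fraction remaining = e^(−Te/τ) = e^(−0.81/0.4449) = 0.1619.
Trapped volume = 545.0 × 0.1619 = 88.236 mL.

88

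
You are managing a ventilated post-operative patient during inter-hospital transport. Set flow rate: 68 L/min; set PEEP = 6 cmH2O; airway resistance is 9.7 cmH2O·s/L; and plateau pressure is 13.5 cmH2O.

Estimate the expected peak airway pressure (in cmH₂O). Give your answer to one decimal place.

Flow: 68 L/min ÷ 60 = 1.1333 L/s.
PIP = Pplat + Raw × flow = 13.5 + 9.7 × 1.1333 = 13.5 + 10.993 = 24.493 cmH2O.

24.5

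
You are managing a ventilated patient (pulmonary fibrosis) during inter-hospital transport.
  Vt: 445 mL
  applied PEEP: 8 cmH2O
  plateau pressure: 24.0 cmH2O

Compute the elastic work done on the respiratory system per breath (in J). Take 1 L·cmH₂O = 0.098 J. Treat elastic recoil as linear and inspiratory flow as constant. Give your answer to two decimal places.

Elastic work ≈ ½ × (Pplat − PEEP) × Vt = 0.5 × (24.0 − 8) × 0.445 L = 0.5 × 16.0 × 0.445 = 3.56 L·cmH2O.
× 0.098 J/(L·cmH2O) → 0.3489 J.

0.35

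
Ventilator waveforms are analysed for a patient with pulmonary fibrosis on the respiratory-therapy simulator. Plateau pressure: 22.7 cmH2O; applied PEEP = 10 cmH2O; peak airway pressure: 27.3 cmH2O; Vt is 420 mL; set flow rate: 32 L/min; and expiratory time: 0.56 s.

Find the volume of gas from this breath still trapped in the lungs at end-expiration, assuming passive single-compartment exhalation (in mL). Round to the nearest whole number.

59

Flow: 32 L/min ÷ 60 = 0.5333 L/s.
R = (PIP − Pplat)/V̇ = (27.3 − 22.7) / 0.5333 = 4.6/0.5333 = 8.626 cmH2O·s/L.
C = Vt/(Pplat − PEEP) = 420.0 / (22.7 − 10) = 420.0/12.7 = 33.071 mL/cmH2O.
τ = R × C = 8.626 × 0.03307 L/cmH2O = 0.2853 s.
Fraction remaining = e^(−Te/τ) = e^(−0.56/0.2853) = 0.1405.
Trapped volume = 420.0 × 0.1405 = 59.01 mL.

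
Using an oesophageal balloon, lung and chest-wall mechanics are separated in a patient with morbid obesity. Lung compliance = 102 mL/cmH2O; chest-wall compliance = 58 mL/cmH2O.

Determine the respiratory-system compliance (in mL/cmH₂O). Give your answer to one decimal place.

37.0

Lung and chest wall are elastances in series: 1/Crs = 1/CL + 1/Ccw.
1/Crs = 1/102 + 1/58 = 0.02705.
Crs = 36.969 mL/cmH2O.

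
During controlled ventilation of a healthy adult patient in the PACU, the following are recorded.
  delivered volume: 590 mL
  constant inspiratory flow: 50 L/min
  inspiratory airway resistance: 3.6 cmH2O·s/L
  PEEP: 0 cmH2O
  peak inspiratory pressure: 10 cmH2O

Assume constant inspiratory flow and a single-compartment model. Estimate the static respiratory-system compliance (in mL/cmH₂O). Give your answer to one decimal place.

Flow: 50 L/min ÷ 60 = 0.8333 L/s.
Equation of motion (constant flow): PIP = Vt/C + R·V̇ + PEEP.
Vt/C = PIP − R·V̇ − PEEP = 10 − 3.6×0.8333 − 0 = 10 − 3.0 − 0 = 7.0 cmH2O.
C = Vt / 7.0 = 590 / 7.0 = 84.286 mL/cmH2O.

84.3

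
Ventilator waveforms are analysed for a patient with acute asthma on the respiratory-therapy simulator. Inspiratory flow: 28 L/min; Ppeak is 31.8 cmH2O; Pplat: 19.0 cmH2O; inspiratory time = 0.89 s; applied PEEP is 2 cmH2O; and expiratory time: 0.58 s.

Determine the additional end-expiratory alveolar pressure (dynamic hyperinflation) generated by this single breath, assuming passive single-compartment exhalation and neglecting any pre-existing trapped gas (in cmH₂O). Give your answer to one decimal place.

7.2

Flow: 28 L/min ÷ 60 = 0.4667 L/s.
Vt = flow × Ti = 0.4667 L/s × 0.89 s × 1000 mL/L = 415.36 mL.
R = (PIP − Pplat)/V̇ = (31.8 − 19.0) / 0.4667 = 12.8/0.4667 = 27.427 cmH2O·s/L.
C = Vt/(Pplat − PEEP) = 415.36 / (19.0 − 2) = 415.36/17.0 = 24.433 mL/cmH2O.
τ = R × C = 27.427 × 0.02443 L/cmH2O = 0.67 s.
Fraction remaining = e^(−Te/τ) = e^(−0.58/0.67) = 0.4208; trapped volume = 415.36 × 0.4208 = 174.78 mL.
Additional alveolar pressure from trapping ≈ V_trapped / C = 174.78 / 24.433 = 7.153 cmH2O.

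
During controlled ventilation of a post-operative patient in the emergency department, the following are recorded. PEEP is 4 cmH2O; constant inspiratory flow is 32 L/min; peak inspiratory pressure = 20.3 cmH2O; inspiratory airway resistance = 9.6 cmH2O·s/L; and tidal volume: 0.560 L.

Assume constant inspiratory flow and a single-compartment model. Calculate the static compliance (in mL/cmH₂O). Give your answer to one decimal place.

50.1

Flow: 32 L/min ÷ 60 = 0.5333 L/s.
Equation of motion (constant flow): PIP = Vt/C + R·V̇ + PEEP.
Vt/C = PIP − R·V̇ − PEEP = 20.3 − 9.6×0.5333 − 4 = 20.3 − 5.12 − 4 = 11.18 cmH2O.
C = Vt / 11.18 = 560 / 11.18 = 50.089 mL/cmH2O.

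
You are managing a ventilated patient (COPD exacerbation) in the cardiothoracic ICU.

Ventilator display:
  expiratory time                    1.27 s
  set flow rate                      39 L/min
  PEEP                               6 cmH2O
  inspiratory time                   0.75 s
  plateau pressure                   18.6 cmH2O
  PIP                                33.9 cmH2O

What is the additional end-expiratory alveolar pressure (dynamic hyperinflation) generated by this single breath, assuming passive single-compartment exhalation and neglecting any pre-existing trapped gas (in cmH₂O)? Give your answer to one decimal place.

3.1

Flow: 39 L/min ÷ 60 = 0.65 L/s.
Vt = flow × Ti = 0.65 L/s × 0.75 s × 1000 mL/L = 487.5 mL.
R = (PIP − Pplat)/V̇ = (33.9 − 18.6) / 0.65 = 15.3/0.65 = 23.538 cmH2O·s/L.
C = Vt/(Pplat − PEEP) = 487.5 / (18.6 − 6) = 487.5/12.6 = 38.69 mL/cmH2O.
τ = R × C = 23.538 × 0.03869 L/cmH2O = 0.9107 s.
Fraction remaining = e^(−Te/τ) = e^(−1.27/0.9107) = 0.2479; trapped volume = 487.5 × 0.2479 = 120.85 mL.
Additional alveolar pressure from trapping ≈ V_trapped / C = 120.85 / 38.69 = 3.124 cmH2O.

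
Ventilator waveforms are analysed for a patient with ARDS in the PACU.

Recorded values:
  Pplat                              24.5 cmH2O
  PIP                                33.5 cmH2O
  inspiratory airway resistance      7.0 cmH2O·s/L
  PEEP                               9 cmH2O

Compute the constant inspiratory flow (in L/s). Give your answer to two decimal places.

1.29

flow = (PIP − Pplat) / Raw = 9.0 / 7.0 = 1.286 L/s.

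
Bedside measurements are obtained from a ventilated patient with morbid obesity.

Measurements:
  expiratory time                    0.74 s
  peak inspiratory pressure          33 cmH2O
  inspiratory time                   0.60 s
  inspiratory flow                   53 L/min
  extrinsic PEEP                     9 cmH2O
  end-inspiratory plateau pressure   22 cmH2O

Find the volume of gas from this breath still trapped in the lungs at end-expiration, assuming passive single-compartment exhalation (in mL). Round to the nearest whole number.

Flow: 53 L/min ÷ 60 = 0.8833 L/s.
Vt = flow × Ti = 0.8833 L/s × 0.60 s × 1000 mL/L = 529.98 mL.
R = (PIP − Pplat)/V̇ = (33 − 22) / 0.8833 = 11.0/0.8833 = 12.453 cmH2O·s/L.
C = Vt/(Pplat − PEEP) = 529.98 / (22 − 9) = 529.98/13.0 = 40.768 mL/cmH2O.
τ = R × C = 12.453 × 0.04077 L/cmH2O = 0.5077 s.
Fraction remaining = e^(−Te/τ) = e^(−0.74/0.5077) = 0.2328.
Trapped volume = 529.98 × 0.2328 = 123.38 mL.

123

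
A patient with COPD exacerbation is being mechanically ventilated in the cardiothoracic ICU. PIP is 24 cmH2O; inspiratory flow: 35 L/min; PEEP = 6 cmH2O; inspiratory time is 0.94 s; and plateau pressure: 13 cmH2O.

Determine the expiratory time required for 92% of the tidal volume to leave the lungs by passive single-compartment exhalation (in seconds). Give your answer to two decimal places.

3.73

Flow: 35 L/min ÷ 60 = 0.5833 L/s.
Vt = flow × Ti = 0.5833 L/s × 0.94 s × 1000 mL/L = 548.3 mL.
R = (PIP − Pplat)/V̇ = (24 − 13) / 0.5833 = 11.0/0.5833 = 18.858 cmH2O·s/L.
C = Vt/(Pplat − PEEP) = 548.3 / (13 − 6) = 548.3/7.0 = 78.329 mL/cmH2O.
τ = R × C = 18.858 × 0.07833 L/cmH2O = 1.477 s.
t = −τ·ln(1 − 0.92) = −1.477·ln(0.08) = 3.731 s.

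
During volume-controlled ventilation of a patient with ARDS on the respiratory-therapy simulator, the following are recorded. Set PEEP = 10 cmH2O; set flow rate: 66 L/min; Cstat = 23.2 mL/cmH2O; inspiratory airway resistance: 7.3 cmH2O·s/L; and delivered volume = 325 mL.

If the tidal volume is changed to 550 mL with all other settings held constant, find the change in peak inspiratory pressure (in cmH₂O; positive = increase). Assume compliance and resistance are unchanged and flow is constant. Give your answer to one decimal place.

PIP = Vt/C + R·V̇ + PEEP (constant-flow equation of motion).
Only the elastic term changes: ΔPIP = ΔVt / C = (550 − 325) / 23.2 = 9.698 cmH2O.

9.7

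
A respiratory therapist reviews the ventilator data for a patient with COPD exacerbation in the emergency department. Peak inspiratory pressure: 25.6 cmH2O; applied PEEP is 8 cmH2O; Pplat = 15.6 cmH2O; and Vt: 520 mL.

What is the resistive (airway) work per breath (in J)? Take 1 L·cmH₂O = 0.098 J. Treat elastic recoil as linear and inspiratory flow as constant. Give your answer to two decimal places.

0.51

With constant inspiratory flow the resistive pressure is constant at PIP − Pplat = 25.6 − 15.6 = 10.0 cmH2O, so resistive work = 10.0 × 0.520 = 5.2 L·cmH2O.
× 0.098 J/(L·cmH2O) → 0.5096 J.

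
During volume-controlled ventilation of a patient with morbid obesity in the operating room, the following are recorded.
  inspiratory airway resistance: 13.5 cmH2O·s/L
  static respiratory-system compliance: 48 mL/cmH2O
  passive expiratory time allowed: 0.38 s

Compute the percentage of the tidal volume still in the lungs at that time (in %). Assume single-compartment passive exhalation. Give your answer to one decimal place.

τ = R × C = 13.5 × 48 mL/cmH2O = 13.5 × 0.048 L/cmH2O = 0.648 s.
Passive exhalation: V(t)/V₀ = e^(−t/τ) = e^(−0.38/0.648) = 0.5563.
Fraction remaining = 0.5563 → 55.63%.

55.6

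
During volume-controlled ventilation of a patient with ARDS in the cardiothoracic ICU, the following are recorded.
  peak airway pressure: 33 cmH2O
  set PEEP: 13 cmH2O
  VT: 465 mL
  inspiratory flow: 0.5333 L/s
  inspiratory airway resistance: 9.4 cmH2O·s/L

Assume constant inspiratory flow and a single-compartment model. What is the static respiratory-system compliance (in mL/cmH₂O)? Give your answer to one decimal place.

Equation of motion (constant flow): PIP = Vt/C + R·V̇ + PEEP.
Vt/C = PIP − R·V̇ − PEEP = 33 − 9.4×0.5333 − 13 = 33 − 5.013 − 13 = 14.987 cmH2O.
C = Vt / 14.987 = 465 / 14.987 = 31.027 mL/cmH2O.

31.0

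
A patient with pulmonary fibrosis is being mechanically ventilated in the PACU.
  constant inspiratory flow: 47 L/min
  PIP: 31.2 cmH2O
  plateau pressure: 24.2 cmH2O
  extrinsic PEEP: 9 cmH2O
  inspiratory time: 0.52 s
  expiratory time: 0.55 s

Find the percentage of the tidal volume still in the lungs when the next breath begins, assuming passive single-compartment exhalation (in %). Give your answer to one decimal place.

10.1

Flow: 47 L/min ÷ 60 = 0.7833 L/s.
Vt = flow × Ti = 0.7833 L/s × 0.52 s × 1000 mL/L = 407.32 mL.
R = (PIP − Pplat)/V̇ = (31.2 − 24.2) / 0.7833 = 7.0/0.7833 = 8.937 cmH2O·s/L.
C = Vt/(Pplat − PEEP) = 407.32 / (24.2 − 9) = 407.32/15.2 = 26.797 mL/cmH2O.
τ = R × C = 8.937 × 0.0268 L/cmH2O = 0.2395 s.
Fraction remaining at end-expiration = e^(−Te/τ) = e^(−0.55/0.2395) = 0.1006 → 10.06%.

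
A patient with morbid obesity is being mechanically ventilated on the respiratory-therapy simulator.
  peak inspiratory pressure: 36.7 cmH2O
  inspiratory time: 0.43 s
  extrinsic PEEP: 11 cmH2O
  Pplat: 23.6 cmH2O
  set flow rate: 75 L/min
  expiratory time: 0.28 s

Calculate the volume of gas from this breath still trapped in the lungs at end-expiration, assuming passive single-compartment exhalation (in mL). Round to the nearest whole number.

Flow: 75 L/min ÷ 60 = 1.25 L/s.
Vt = flow × Ti = 1.25 L/s × 0.43 s × 1000 mL/L = 537.5 mL.
R = (PIP − Pplat)/V̇ = (36.7 − 23.6) / 1.25 = 13.1/1.25 = 10.48 cmH2O·s/L.
C = Vt/(Pplat − PEEP) = 537.5 / (23.6 − 11) = 537.5/12.6 = 42.659 mL/cmH2O.
τ = R × C = 10.48 × 0.04266 L/cmH2O = 0.4471 s.
Fraction remaining = e^(−Te/τ) = e^(−0.28/0.4471) = 0.5346.
Trapped volume = 537.5 × 0.5346 = 287.35 mL.

287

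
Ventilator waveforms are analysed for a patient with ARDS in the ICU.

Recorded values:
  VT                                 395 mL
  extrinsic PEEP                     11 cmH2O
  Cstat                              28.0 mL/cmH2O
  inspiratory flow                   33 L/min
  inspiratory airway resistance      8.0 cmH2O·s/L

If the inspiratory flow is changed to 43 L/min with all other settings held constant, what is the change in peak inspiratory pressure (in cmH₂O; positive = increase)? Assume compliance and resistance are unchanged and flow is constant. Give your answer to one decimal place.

Flow: 33 L/min ÷ 60 = 0.55 L/s.
New flow: 43 L/min ÷ 60 = 0.7167 L/s.
PIP = Vt/C + R·V̇ + PEEP (constant-flow equation of motion).
Only the resistive term changes: ΔPIP = R × ΔV̇ = 8.0 × (0.7167 − 0.55) = 8.0 × 0.1667 = 1.334 cmH2O.

1.3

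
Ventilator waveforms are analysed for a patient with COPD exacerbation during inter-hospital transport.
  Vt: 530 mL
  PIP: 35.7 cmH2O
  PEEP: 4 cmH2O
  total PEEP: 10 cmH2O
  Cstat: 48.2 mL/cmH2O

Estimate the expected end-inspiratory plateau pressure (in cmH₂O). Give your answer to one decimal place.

End-expiratory occlusion gives total PEEP = 10 cmH2O (intrinsic PEEP = 10 − 4 = 6). Use total PEEP for the elastic gradient.
Pplat = PEEPtotal + Vt / Cstat = 10 + 530 / 48.2 = 10 + 10.996 = 20.996 cmH2O.

21.0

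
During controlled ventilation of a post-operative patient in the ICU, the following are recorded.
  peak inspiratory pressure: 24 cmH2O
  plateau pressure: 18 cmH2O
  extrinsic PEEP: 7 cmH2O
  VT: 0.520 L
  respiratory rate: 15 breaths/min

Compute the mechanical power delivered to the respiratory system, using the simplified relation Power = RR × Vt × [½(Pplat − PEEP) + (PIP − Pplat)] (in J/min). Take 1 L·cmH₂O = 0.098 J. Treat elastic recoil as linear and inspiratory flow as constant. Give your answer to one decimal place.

Per-breath work = Vt × [½(Pplat−PEEP) + (PIP−Pplat)] = 0.520 × [0.5×11.0 + 6.0] = 0.520 × 11.5 = 5.98 L·cmH2O.
Power = 15 × 5.98 = 89.7 L·cmH2O/min.
× 0.098 J/(L·cmH2O) → 8.791 J/min.

8.8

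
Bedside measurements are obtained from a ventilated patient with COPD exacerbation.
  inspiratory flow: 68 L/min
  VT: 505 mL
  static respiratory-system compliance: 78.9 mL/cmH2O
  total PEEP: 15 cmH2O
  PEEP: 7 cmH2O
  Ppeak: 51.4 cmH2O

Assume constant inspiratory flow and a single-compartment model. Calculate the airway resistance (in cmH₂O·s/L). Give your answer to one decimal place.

Flow: 68 L/min ÷ 60 = 1.1333 L/s.
Total PEEP = 15 cmH2O (set 7 + intrinsic 8); this is the baseline alveolar pressure.
Equation of motion (constant flow): PIP = Vt/C + R·V̇ + PEEP.
R·V̇ = PIP − Vt/C − PEEP = 51.4 − 505/78.9 − 15 = 51.4 − 6.401 − 15 = 29.999 cmH2O.
R = 29.999 / 1.1333 = 26.47 cmH2O·s/L.

26.5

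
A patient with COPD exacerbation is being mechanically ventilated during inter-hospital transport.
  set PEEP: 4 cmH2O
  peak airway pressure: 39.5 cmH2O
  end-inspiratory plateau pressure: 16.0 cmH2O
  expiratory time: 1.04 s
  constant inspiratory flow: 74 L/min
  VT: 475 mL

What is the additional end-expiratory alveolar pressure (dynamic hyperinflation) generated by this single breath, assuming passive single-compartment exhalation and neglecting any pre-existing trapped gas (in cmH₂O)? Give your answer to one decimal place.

Flow: 74 L/min ÷ 60 = 1.2333 L/s.
R = (PIP − Pplat)/V̇ = (39.5 − 16.0) / 1.2333 = 23.5/1.2333 = 19.055 cmH2O·s/L.
C = Vt/(Pplat − PEEP) = 475.0 / (16.0 − 4) = 475.0/12.0 = 39.583 mL/cmH2O.
τ = R × C = 19.055 × 0.03958 L/cmH2O = 0.7542 s.
Fraction remaining = e^(−Te/τ) = e^(−1.04/0.7542) = 0.2518; trapped volume = 475.0 × 0.2518 = 119.61 mL.
Additional alveolar pressure from trapping ≈ V_trapped / C = 119.61 / 39.583 = 3.022 cmH2O.

3.0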